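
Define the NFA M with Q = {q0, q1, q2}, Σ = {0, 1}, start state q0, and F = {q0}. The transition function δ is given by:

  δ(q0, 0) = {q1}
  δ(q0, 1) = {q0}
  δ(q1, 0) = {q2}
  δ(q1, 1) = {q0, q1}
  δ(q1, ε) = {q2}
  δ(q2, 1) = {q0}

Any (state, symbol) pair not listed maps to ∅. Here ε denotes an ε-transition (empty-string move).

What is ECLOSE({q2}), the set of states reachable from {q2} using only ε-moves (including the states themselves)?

{q2}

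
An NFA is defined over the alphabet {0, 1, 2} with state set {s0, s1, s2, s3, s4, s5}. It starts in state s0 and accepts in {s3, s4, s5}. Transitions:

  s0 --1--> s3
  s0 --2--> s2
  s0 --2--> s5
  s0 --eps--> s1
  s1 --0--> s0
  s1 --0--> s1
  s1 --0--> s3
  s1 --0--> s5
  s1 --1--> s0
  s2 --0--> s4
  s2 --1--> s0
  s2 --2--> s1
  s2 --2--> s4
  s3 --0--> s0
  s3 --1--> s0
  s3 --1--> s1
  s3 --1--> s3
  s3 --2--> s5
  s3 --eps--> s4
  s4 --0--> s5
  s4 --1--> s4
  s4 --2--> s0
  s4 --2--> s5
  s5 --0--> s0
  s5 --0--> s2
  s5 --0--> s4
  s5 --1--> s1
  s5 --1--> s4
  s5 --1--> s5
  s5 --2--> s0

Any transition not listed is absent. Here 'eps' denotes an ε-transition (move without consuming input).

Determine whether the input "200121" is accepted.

Yes

Start: ε-closure({s0}) = {s0, s1}.
Read '2': {s0, s1} → {s2, s5}.
Read '0': {s2, s5} → {s0, s1, s2, s4}.
Read '0': {s0, s1, s2, s4} → {s0, s1, s3, s4, s5}.
Read '1': {s0, s1, s3, s4, s5} → {s0, s1, s3, s4, s5}.
Read '2': {s0, s1, s3, s4, s5} → {s0, s1, s2, s5}.
Read '1': {s0, s1, s2, s5} → {s0, s1, s3, s4, s5}.
The final set {s0, s1, s3, s4, s5} contains the accepting states s3, s4, s5.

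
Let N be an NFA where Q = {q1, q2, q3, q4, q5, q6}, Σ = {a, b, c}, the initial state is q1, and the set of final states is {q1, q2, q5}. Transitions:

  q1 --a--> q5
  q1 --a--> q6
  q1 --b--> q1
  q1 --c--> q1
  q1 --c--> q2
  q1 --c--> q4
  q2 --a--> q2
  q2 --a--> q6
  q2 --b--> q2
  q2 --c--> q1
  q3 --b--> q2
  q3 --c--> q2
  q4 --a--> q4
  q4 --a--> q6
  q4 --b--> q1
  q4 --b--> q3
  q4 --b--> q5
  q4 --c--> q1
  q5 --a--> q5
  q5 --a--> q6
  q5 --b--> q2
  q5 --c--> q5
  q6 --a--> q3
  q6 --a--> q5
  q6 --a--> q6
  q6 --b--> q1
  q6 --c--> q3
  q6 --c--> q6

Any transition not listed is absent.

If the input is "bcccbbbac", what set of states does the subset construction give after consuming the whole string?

Start in {q1}.
Read 'b': q1→{q1}; now {q1}.
Read 'c': q1→{q1, q2, q4}; now {q1, q2, q4}.
Read 'c': q1→{q1, q2, q4}, q2→{q1}, q4→{q1}; now {q1, q2, q4}.
Read 'c': q1→{q1, q2, q4}, q2→{q1}, q4→{q1}; now {q1, q2, q4}.
Read 'b': q1→{q1}, q2→{q2}, q4→{q1, q3, q5}; now {q1, q2, q3, q5}.
Read 'b': q1→{q1}, q2→{q2}, q3→{q2}, q5→{q2}; now {q1, q2}.
Read 'b': q1→{q1}, q2→{q2}; now {q1, q2}.
Read 'a': q1→{q5, q6}, q2→{q2, q6}; now {q2, q5, q6}.
Read 'c': q2→{q1}, q5→{q5}, q6→{q3, q6}; now {q1, q3, q5, q6}.

{q1, q3, q5, q6}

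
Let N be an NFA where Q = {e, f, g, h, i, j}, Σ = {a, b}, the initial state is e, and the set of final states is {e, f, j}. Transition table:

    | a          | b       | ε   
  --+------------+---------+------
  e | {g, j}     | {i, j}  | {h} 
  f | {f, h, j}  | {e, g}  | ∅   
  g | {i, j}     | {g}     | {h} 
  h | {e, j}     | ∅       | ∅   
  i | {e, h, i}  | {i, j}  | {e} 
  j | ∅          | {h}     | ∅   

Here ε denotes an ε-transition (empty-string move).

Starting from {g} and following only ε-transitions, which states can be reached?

{g, h}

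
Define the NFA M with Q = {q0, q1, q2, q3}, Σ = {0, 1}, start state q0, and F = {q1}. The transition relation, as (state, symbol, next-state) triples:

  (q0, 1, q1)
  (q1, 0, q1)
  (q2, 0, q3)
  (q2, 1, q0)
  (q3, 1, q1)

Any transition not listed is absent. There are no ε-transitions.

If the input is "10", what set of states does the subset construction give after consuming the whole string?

{q1}

Start in {q0}.
Read '1': q0→{q1}; now {q1}.
Read '0': q1→{q1}; now {q1}.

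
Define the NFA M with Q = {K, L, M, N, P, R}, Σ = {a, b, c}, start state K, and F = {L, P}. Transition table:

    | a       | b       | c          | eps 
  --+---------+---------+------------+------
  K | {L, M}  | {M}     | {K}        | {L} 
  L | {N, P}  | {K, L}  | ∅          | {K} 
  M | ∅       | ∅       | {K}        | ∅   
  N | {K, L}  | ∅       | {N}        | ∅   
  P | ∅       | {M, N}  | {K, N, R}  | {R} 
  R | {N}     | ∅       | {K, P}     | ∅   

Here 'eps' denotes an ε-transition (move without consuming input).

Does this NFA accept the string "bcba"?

Yes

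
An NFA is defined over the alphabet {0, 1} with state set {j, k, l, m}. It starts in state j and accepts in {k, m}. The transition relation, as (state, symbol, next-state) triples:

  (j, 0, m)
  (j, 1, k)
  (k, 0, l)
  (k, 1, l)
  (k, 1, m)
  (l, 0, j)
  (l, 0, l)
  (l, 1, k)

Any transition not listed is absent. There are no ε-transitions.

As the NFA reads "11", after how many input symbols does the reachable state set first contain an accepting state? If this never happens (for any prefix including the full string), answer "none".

1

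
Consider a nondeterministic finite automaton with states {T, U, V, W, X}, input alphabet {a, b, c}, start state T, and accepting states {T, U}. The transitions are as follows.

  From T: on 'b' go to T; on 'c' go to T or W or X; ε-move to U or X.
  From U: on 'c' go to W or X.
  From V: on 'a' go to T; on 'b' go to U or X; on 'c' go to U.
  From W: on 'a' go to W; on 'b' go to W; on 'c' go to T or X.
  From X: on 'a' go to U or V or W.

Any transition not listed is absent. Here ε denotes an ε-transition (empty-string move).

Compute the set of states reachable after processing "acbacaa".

{T, U, W, X}

Start: ε-closure({T}) = {T, U, X}.
Read 'a': T→∅, U→∅, X→{U, V, W}; now {U, V, W}.
Read 'c': U→{W, X}, V→{U}, W→{T, X}; now {T, U, W, X}.
Read 'b': T→{T}, U→∅, W→{W}, X→∅; union {T, W}; ε-closure = {T, U, W, X}.
Read 'a': T→∅, U→∅, W→{W}, X→{U, V, W}; now {U, V, W}.
Read 'c': U→{W, X}, V→{U}, W→{T, X}; now {T, U, W, X}.
Read 'a': T→∅, U→∅, W→{W}, X→{U, V, W}; now {U, V, W}.
Read 'a': U→∅, V→{T}, W→{W}; union {T, W}; ε-closure = {T, U, W, X}.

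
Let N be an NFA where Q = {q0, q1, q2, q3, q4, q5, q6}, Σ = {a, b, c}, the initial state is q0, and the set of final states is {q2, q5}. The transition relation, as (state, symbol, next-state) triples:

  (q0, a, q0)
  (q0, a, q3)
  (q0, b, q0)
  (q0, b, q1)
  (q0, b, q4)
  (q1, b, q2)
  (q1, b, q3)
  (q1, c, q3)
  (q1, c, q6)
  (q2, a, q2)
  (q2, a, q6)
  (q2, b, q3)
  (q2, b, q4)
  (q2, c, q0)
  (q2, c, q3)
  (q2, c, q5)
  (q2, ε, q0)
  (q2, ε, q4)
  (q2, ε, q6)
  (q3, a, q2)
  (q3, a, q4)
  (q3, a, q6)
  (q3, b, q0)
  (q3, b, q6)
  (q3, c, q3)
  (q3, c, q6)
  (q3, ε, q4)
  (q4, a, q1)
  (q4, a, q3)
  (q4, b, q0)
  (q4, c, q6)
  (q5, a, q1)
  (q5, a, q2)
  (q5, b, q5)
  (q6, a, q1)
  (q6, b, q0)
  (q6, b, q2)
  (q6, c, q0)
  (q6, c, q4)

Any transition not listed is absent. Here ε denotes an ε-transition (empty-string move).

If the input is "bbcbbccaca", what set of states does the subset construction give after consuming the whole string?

Start in {q0}.
Read 'b': q0→{q0, q1, q4}; now {q0, q1, q4}.
Read 'b': q0→{q0, q1, q4}, q1→{q2, q3}, q4→{q0}; union {q0, q1, q2, q3, q4}; ε-closure = {q0, q1, q2, q3, q4, q6}.
Read 'c': q0→∅, q1→{q3, q6}, q2→{q0, q3, q5}, q3→{q3, q6}, q4→{q6}, q6→{q0, q4}; now {q0, q3, q4, q5, q6}.
Read 'b': q0→{q0, q1, q4}, q3→{q0, q6}, q4→{q0}, q5→{q5}, q6→{q0, q2}; now {q0, q1, q2, q4, q5, q6}.
Read 'b': q0→{q0, q1, q4}, q1→{q2, q3}, q2→{q3, q4}, q4→{q0}, q5→{q5}, q6→{q0, q2}; union {q0, q1, q2, q3, q4, q5}; ε-closure = {q0, q1, q2, q3, q4, q5, q6}.
Read 'c': q0→∅, q1→{q3, q6}, q2→{q0, q3, q5}, q3→{q3, q6}, q4→{q6}, q5→∅, q6→{q0, q4}; now {q0, q3, q4, q5, q6}.
Read 'c': q0→∅, q3→{q3, q6}, q4→{q6}, q5→∅, q6→{q0, q4}; now {q0, q3, q4, q6}.
Read 'a': q0→{q0, q3}, q3→{q2, q4, q6}, q4→{q1, q3}, q6→{q1}; now {q0, q1, q2, q3, q4, q6}.
Read 'c': q0→∅, q1→{q3, q6}, q2→{q0, q3, q5}, q3→{q3, q6}, q4→{q6}, q6→{q0, q4}; now {q0, q3, q4, q5, q6}.
Read 'a': q0→{q0, q3}, q3→{q2, q4, q6}, q4→{q1, q3}, q5→{q1, q2}, q6→{q1}; now {q0, q1, q2, q3, q4, q6}.

{q0, q1, q2, q3, q4, q6}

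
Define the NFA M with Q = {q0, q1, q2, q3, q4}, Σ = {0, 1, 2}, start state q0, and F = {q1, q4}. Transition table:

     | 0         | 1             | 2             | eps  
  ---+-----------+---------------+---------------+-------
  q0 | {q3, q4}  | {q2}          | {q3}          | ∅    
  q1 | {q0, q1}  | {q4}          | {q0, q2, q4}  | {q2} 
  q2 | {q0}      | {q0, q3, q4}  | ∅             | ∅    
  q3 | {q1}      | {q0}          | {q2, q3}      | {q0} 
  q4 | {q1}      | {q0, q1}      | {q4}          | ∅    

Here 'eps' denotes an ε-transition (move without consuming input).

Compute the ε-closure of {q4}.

Begin with {q4}.
No ε-moves leave this set, so the closure equals the set itself.

{q4}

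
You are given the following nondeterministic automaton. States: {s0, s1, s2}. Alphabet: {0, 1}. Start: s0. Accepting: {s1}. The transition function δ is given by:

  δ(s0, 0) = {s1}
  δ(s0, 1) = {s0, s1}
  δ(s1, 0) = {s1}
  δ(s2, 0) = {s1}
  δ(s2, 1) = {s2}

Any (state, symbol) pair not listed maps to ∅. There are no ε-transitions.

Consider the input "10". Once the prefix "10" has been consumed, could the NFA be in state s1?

Start in {s0}.
Read '1': s0→{s0, s1}; now {s0, s1}.
Read '0': s0→{s1}, s1→{s1}; now {s1}.
State s1 is in {s1}.

Yes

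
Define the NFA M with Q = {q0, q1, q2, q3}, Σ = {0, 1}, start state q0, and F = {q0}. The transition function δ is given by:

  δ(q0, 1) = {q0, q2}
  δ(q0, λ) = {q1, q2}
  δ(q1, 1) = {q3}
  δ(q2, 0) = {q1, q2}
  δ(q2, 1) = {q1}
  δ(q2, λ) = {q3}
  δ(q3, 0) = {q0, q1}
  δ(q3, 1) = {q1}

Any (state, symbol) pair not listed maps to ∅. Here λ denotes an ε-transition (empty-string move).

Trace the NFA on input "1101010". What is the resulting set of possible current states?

{q0, q1, q2, q3}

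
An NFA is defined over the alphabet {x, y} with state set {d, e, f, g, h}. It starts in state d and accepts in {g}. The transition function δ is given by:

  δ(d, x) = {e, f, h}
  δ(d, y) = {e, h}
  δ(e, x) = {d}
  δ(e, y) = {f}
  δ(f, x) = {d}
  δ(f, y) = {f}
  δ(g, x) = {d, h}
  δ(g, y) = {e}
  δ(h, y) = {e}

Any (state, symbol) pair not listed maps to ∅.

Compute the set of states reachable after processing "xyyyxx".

{e, f, h}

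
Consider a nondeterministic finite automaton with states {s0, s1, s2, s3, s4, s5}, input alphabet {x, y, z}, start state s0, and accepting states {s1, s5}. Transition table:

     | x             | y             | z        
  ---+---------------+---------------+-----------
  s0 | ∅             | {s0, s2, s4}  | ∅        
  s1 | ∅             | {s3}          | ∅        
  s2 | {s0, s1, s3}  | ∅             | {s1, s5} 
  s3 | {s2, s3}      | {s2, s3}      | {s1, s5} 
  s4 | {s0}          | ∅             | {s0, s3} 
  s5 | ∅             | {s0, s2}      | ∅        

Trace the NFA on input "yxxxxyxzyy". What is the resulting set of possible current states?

{s0, s2, s3, s4}

Start in {s0}.
Read 'y': s0→{s0, s2, s4}; now {s0, s2, s4}.
Read 'x': s0→∅, s2→{s0, s1, s3}, s4→{s0}; now {s0, s1, s3}.
Read 'x': s0→∅, s1→∅, s3→{s2, s3}; now {s2, s3}.
Read 'x': s2→{s0, s1, s3}, s3→{s2, s3}; now {s0, s1, s2, s3}.
Read 'x': s0→∅, s1→∅, s2→{s0, s1, s3}, s3→{s2, s3}; now {s0, s1, s2, s3}.
Read 'y': s0→{s0, s2, s4}, s1→{s3}, s2→∅, s3→{s2, s3}; now {s0, s2, s3, s4}.
Read 'x': s0→∅, s2→{s0, s1, s3}, s3→{s2, s3}, s4→{s0}; now {s0, s1, s2, s3}.
Read 'z': s0→∅, s1→∅, s2→{s1, s5}, s3→{s1, s5}; now {s1, s5}.
Read 'y': s1→{s3}, s5→{s0, s2}; now {s0, s2, s3}.
Read 'y': s0→{s0, s2, s4}, s2→∅, s3→{s2, s3}; now {s0, s2, s3, s4}.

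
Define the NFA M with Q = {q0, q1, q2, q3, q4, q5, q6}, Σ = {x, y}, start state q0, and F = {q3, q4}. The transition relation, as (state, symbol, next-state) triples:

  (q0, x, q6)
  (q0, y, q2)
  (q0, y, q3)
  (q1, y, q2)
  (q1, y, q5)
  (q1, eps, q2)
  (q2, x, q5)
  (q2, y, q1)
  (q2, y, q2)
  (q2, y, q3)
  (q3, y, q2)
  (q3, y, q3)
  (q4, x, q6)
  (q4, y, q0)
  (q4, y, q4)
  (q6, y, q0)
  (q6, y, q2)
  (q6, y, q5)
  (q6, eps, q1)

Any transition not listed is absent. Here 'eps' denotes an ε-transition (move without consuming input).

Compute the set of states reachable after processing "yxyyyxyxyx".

∅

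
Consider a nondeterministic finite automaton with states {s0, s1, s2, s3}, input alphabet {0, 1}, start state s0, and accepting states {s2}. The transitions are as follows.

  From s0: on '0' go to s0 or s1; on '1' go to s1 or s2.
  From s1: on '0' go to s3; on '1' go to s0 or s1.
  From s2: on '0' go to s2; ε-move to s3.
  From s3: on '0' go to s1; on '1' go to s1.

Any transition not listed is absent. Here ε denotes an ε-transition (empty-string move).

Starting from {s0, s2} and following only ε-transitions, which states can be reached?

Begin with {s0, s2}.
ε-move s2 → s3; add s3.

{s0, s2, s3}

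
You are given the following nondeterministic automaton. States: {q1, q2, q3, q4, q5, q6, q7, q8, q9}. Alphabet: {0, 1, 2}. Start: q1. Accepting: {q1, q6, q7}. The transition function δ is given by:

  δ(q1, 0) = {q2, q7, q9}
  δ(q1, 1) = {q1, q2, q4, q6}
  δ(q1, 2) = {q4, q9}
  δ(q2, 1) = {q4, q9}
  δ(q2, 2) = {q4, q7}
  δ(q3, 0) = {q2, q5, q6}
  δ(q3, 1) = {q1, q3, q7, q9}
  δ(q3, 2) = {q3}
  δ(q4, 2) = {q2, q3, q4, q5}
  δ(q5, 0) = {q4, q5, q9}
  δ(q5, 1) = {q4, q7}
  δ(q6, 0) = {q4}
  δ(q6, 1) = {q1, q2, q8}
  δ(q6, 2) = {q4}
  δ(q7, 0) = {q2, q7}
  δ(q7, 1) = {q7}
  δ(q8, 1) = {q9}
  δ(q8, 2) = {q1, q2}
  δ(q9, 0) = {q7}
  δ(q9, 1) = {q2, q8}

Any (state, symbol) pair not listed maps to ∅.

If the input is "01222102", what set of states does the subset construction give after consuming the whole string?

{q4, q7}

Start in {q1}.
Read '0': q1→{q2, q7, q9}; now {q2, q7, q9}.
Read '1': q2→{q4, q9}, q7→{q7}, q9→{q2, q8}; now {q2, q4, q7, q8, q9}.
Read '2': q2→{q4, q7}, q4→{q2, q3, q4, q5}, q7→∅, q8→{q1, q2}, q9→∅; now {q1, q2, q3, q4, q5, q7}.
Read '2': q1→{q4, q9}, q2→{q4, q7}, q3→{q3}, q4→{q2, q3, q4, q5}, q5→∅, q7→∅; now {q2, q3, q4, q5, q7, q9}.
Read '2': q2→{q4, q7}, q3→{q3}, q4→{q2, q3, q4, q5}, q5→∅, q7→∅, q9→∅; now {q2, q3, q4, q5, q7}.
Read '1': q2→{q4, q9}, q3→{q1, q3, q7, q9}, q4→∅, q5→{q4, q7}, q7→{q7}; now {q1, q3, q4, q7, q9}.
Read '0': q1→{q2, q7, q9}, q3→{q2, q5, q6}, q4→∅, q7→{q2, q7}, q9→{q7}; now {q2, q5, q6, q7, q9}.
Read '2': q2→{q4, q7}, q5→∅, q6→{q4}, q7→∅, q9→∅; now {q4, q7}.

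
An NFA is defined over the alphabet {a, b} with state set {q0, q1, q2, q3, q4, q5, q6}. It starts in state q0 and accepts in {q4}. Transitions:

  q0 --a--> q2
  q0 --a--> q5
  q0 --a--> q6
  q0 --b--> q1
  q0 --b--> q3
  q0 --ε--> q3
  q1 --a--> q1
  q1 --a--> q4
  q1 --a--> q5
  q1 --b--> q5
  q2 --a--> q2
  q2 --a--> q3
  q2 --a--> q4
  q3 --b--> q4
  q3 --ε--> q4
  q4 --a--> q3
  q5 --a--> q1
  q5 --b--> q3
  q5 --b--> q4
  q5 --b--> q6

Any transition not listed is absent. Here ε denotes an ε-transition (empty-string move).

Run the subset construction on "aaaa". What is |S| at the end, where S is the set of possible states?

5

Start: ε-closure({q0}) = {q0, q3, q4}.
Read 'a': {q0, q3, q4} → {q2, q3, q4, q5, q6}.
Read 'a': {q2, q3, q4, q5, q6} → {q1, q2, q3, q4}.
Read 'a': {q1, q2, q3, q4} → {q1, q2, q3, q4, q5}.
Read 'a': {q1, q2, q3, q4, q5} → {q1, q2, q3, q4, q5}.
That set has 5 states.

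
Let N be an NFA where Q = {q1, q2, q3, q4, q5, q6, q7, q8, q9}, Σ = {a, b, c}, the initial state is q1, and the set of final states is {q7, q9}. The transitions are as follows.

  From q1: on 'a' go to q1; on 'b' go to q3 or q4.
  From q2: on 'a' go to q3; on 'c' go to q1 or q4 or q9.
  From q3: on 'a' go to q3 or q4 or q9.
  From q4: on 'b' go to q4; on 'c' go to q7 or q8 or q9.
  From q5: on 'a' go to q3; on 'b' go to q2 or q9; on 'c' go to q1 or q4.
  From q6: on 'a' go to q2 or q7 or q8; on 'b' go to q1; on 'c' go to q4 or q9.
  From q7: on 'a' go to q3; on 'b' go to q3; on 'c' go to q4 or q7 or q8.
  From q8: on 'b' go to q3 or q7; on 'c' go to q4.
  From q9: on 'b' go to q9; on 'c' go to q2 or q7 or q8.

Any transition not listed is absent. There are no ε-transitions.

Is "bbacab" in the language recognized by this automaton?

Start in {q1}.
Read 'b': {q1} → {q3, q4}.
Read 'b': {q3, q4} → {q4}.
Read 'a': {q4} → ∅.
The set is empty and remains empty for the remaining 3 symbols.
The final set ∅ contains no accepting state.

No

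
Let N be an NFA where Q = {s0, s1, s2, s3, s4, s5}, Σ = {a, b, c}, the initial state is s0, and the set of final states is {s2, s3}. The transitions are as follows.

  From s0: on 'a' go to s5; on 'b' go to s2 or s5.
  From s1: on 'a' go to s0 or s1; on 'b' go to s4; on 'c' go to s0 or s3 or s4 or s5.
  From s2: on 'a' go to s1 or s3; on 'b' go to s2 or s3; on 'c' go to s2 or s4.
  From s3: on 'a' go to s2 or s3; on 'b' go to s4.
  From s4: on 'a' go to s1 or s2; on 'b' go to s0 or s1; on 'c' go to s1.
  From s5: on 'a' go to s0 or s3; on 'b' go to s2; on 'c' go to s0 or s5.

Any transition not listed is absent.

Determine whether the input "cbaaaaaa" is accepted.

Start in {s0}.
Read 'c': {s0} → ∅.
The set is empty and remains empty for the remaining 7 symbols.
The final set ∅ contains no accepting state.

No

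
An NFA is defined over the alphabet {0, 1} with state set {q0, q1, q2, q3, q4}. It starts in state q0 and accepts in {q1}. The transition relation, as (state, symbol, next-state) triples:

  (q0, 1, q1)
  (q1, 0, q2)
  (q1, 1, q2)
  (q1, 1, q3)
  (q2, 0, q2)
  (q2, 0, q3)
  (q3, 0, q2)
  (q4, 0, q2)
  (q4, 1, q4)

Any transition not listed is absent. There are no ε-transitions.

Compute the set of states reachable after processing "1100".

Start in {q0}.
Read '1': q0→{q1}; now {q1}.
Read '1': q1→{q2, q3}; now {q2, q3}.
Read '0': q2→{q2, q3}, q3→{q2}; now {q2, q3}.
Read '0': q2→{q2, q3}, q3→{q2}; now {q2, q3}.

{q2, q3}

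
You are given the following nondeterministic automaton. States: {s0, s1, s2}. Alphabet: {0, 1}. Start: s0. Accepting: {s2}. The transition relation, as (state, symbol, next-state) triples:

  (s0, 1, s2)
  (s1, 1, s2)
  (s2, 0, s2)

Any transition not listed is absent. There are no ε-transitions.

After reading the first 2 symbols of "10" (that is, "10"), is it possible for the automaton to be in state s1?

No

Start in {s0}.
Read '1': s0→{s2}; now {s2}.
Read '0': s2→{s2}; now {s2}.
State s1 is not in {s2}.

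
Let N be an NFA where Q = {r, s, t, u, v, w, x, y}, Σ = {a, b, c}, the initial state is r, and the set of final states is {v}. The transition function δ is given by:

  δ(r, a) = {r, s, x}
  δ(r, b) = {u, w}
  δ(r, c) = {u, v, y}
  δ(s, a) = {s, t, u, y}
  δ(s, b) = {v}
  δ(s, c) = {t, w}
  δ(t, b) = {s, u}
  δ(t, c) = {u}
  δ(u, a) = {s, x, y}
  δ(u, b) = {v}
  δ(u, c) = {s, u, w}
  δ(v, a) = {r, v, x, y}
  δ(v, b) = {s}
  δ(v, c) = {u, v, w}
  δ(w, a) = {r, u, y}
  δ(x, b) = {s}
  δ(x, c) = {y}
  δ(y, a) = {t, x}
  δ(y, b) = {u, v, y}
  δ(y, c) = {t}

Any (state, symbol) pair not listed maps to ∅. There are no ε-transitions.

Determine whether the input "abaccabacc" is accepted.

Start in {r}.
Read 'a': {r} → {r, s, x}.
Read 'b': {r, s, x} → {s, u, v, w}.
Read 'a': {s, u, v, w} → {r, s, t, u, v, x, y}.
Read 'c': {r, s, t, u, v, x, y} → {s, t, u, v, w, y}.
Read 'c': {s, t, u, v, w, y} → {s, t, u, v, w}.
Read 'a': {s, t, u, v, w} → {r, s, t, u, v, x, y}.
Read 'b': {r, s, t, u, v, x, y} → {s, u, v, w, y}.
Read 'a': {s, u, v, w, y} → {r, s, t, u, v, x, y}.
Read 'c': {r, s, t, u, v, x, y} → {s, t, u, v, w, y}.
Read 'c': {s, t, u, v, w, y} → {s, t, u, v, w}.
The final set {s, t, u, v, w} contains the accepting state v.

Yes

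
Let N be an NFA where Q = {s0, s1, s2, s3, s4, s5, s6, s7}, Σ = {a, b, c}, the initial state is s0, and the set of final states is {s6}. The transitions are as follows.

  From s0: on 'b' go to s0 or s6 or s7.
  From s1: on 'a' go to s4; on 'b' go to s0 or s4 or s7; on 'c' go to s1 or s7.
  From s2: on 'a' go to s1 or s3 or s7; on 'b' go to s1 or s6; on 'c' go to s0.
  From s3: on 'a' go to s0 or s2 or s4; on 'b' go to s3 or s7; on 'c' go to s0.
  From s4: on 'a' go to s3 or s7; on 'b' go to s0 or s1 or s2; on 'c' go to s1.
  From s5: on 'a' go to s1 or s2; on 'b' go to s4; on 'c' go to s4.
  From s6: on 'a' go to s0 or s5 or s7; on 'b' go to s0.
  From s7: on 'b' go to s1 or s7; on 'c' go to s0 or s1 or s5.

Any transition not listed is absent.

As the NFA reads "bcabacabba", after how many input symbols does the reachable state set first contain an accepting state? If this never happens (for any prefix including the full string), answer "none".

1

Start in {s0}.
Read 'b': {s0} → {s0, s6, s7}.
None of the earlier sets intersect F, but {s0, s6, s7} does.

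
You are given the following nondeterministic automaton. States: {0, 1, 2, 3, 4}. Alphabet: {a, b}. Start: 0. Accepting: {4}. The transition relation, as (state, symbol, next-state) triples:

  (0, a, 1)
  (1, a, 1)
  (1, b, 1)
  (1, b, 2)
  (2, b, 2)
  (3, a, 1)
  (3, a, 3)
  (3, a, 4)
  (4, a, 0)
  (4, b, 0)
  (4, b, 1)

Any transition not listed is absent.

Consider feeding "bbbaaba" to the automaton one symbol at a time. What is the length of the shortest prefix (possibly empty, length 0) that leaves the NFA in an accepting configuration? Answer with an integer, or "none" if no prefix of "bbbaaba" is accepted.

none

Start in {0}.
Read 'b': 0→∅; now ∅.
The set is empty and remains empty for the remaining 6 symbols.
No reachable set along the way intersects F.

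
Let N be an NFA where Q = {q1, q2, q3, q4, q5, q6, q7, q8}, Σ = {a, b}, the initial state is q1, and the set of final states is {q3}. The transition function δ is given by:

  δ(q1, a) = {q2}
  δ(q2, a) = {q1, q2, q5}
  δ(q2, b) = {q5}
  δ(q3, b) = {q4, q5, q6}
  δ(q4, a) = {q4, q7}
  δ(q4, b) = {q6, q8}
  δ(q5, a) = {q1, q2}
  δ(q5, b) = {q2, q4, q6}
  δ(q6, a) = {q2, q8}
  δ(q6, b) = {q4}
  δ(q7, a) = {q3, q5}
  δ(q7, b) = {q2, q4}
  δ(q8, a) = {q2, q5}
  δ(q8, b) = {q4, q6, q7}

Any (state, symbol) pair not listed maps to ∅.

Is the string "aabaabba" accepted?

Yes

Start in {q1}.
Read 'a': {q1} → {q2}.
Read 'a': {q2} → {q1, q2, q5}.
Read 'b': {q1, q2, q5} → {q2, q4, q5, q6}.
Read 'a': {q2, q4, q5, q6} → {q1, q2, q4, q5, q7, q8}.
Read 'a': {q1, q2, q4, q5, q7, q8} → {q1, q2, q3, q4, q5, q7}.
Read 'b': {q1, q2, q3, q4, q5, q7} → {q2, q4, q5, q6, q8}.
Read 'b': {q2, q4, q5, q6, q8} → {q2, q4, q5, q6, q7, q8}.
Read 'a': {q2, q4, q5, q6, q7, q8} → {q1, q2, q3, q4, q5, q7, q8}.
The final set {q1, q2, q3, q4, q5, q7, q8} contains the accepting state q3.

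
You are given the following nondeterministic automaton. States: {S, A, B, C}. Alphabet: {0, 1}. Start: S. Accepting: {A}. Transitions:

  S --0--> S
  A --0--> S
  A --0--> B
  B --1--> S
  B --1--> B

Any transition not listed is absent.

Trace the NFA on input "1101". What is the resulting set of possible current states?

Start in {S}.
Read '1': S→∅; now ∅.
The set is empty and remains empty for the remaining 3 symbols.

∅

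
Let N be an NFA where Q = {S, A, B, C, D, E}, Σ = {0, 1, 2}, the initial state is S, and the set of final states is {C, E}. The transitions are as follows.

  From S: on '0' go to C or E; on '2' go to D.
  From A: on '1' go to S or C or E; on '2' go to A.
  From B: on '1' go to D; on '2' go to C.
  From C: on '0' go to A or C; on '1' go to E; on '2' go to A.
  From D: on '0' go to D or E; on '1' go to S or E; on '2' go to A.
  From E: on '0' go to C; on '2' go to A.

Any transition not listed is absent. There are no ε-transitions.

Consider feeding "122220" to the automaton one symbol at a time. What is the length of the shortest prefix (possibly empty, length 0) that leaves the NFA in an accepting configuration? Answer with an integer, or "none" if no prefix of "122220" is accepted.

none

Start in {S}.
Read '1': S→∅; now ∅.
The set is empty and remains empty for the remaining 5 symbols.
No reachable set along the way intersects F.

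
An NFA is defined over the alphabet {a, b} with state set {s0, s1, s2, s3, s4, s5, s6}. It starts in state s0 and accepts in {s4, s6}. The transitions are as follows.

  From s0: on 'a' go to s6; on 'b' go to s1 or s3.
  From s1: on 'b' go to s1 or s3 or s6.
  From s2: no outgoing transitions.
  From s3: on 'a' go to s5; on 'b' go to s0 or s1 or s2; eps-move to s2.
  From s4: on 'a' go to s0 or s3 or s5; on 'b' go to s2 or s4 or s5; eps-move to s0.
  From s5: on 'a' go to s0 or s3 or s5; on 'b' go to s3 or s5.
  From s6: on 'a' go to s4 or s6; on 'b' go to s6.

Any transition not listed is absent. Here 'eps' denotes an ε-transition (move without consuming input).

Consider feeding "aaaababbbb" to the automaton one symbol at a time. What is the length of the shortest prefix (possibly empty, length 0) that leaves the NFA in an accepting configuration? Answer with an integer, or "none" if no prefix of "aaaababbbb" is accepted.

1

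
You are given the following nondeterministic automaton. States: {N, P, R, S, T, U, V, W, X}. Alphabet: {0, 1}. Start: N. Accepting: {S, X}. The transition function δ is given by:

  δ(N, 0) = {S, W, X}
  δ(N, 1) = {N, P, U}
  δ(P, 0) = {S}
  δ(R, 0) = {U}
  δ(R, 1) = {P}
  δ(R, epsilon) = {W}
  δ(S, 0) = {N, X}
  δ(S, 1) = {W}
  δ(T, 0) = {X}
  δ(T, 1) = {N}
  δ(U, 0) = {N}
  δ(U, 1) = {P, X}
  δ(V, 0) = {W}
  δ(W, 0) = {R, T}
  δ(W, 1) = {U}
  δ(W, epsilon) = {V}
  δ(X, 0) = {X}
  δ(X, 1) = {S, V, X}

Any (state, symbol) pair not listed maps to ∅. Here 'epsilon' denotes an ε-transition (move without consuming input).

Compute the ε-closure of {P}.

{P}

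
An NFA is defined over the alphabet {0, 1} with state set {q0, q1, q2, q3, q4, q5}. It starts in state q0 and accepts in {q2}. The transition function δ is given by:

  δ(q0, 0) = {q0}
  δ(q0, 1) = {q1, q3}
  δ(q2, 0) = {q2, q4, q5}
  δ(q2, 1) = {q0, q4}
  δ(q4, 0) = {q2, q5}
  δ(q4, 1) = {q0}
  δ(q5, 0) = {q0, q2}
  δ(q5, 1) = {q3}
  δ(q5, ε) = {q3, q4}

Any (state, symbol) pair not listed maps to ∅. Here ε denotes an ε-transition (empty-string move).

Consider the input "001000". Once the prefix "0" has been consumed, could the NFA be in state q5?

No

Start in {q0}.
Read '0': q0→{q0}; now {q0}.
State q5 is not in {q0}.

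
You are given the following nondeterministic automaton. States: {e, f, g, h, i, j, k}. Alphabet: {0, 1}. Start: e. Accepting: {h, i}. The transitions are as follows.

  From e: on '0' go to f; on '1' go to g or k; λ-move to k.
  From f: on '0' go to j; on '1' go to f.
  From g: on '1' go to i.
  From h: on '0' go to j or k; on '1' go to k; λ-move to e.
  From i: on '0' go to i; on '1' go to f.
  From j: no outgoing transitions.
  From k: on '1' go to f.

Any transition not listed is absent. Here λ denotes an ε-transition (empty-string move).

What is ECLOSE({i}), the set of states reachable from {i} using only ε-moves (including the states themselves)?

Begin with {i}.
No ε-moves leave this set, so the closure equals the set itself.

{i}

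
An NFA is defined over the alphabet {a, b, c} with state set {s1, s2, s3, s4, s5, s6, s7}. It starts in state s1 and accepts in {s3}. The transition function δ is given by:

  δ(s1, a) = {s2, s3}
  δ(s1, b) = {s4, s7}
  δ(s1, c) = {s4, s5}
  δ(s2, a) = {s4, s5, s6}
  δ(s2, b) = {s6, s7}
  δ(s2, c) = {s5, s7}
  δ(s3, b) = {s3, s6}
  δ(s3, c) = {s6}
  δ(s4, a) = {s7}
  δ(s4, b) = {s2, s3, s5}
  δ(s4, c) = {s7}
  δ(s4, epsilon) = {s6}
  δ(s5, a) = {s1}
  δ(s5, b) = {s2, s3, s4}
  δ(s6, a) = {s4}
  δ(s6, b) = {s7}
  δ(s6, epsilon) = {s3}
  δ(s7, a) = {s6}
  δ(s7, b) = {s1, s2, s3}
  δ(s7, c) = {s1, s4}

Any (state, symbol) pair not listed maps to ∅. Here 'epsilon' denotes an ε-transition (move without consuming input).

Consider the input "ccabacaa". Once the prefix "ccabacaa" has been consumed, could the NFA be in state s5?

No

Start in {s1}.
Read 'c': s1→{s4, s5}; union {s4, s5}; ε-closure = {s3, s4, s5, s6}.
Read 'c': s3→{s6}, s4→{s7}, s5→∅, s6→∅; union {s6, s7}; ε-closure = {s3, s6, s7}.
Read 'a': s3→∅, s6→{s4}, s7→{s6}; union {s4, s6}; ε-closure = {s3, s4, s6}.
Read 'b': s3→{s3, s6}, s4→{s2, s3, s5}, s6→{s7}; now {s2, s3, s5, s6, s7}.
Read 'a': s2→{s4, s5, s6}, s3→∅, s5→{s1}, s6→{s4}, s7→{s6}; union {s1, s4, s5, s6}; ε-closure = {s1, s3, s4, s5, s6}.
Read 'c': s1→{s4, s5}, s3→{s6}, s4→{s7}, s5→∅, s6→∅; union {s4, s5, s6, s7}; ε-closure = {s3, s4, s5, s6, s7}.
Read 'a': s3→∅, s4→{s7}, s5→{s1}, s6→{s4}, s7→{s6}; union {s1, s4, s6, s7}; ε-closure = {s1, s3, s4, s6, s7}.
Read 'a': s1→{s2, s3}, s3→∅, s4→{s7}, s6→{s4}, s7→{s6}; now {s2, s3, s4, s6, s7}.
State s5 is not in {s2, s3, s4, s6, s7}.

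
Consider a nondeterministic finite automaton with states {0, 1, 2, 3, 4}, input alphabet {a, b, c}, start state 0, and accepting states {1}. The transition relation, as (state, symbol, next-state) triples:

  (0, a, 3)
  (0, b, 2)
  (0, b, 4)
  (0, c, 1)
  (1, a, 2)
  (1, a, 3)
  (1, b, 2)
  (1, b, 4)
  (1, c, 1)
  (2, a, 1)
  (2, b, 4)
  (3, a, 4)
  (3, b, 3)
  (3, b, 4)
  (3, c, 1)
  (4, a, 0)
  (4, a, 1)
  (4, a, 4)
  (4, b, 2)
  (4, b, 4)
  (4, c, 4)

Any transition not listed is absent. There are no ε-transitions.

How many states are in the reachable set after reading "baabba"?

Start in {0}.
Read 'b': 0→{2, 4}; now {2, 4}.
Read 'a': 2→{1}, 4→{0, 1, 4}; now {0, 1, 4}.
Read 'a': 0→{3}, 1→{2, 3}, 4→{0, 1, 4}; now {0, 1, 2, 3, 4}.
Read 'b': 0→{2, 4}, 1→{2, 4}, 2→{4}, 3→{3, 4}, 4→{2, 4}; now {2, 3, 4}.
Read 'b': 2→{4}, 3→{3, 4}, 4→{2, 4}; now {2, 3, 4}.
Read 'a': 2→{1}, 3→{4}, 4→{0, 1, 4}; now {0, 1, 4}.
That set has 3 states.

3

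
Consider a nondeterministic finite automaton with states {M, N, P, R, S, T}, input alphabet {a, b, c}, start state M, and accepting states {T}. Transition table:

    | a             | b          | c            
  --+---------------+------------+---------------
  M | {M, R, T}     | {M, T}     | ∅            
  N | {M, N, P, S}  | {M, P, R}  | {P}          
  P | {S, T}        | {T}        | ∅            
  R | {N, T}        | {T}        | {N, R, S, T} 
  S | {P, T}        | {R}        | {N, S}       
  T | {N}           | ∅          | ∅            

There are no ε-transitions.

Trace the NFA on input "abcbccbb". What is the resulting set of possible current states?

∅

Start in {M}.
Read 'a': M→{M, R, T}; now {M, R, T}.
Read 'b': M→{M, T}, R→{T}, T→∅; now {M, T}.
Read 'c': M→∅, T→∅; now ∅.
The set is empty and remains empty for the remaining 5 symbols.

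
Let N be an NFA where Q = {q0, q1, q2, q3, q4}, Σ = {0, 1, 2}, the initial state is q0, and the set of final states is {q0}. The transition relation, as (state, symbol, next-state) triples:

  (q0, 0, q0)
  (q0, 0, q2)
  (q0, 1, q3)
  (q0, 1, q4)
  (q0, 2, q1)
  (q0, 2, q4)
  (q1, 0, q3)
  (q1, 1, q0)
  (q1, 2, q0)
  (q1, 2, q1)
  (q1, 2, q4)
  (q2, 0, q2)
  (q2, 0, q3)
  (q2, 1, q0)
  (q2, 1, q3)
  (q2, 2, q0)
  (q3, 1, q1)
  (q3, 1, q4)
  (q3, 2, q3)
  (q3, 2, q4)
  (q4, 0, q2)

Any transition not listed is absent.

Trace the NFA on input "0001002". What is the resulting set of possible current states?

Start in {q0}.
Read '0': q0→{q0, q2}; now {q0, q2}.
Read '0': q0→{q0, q2}, q2→{q2, q3}; now {q0, q2, q3}.
Read '0': q0→{q0, q2}, q2→{q2, q3}, q3→∅; now {q0, q2, q3}.
Read '1': q0→{q3, q4}, q2→{q0, q3}, q3→{q1, q4}; now {q0, q1, q3, q4}.
Read '0': q0→{q0, q2}, q1→{q3}, q3→∅, q4→{q2}; now {q0, q2, q3}.
Read '0': q0→{q0, q2}, q2→{q2, q3}, q3→∅; now {q0, q2, q3}.
Read '2': q0→{q1, q4}, q2→{q0}, q3→{q3, q4}; now {q0, q1, q3, q4}.

{q0, q1, q3, q4}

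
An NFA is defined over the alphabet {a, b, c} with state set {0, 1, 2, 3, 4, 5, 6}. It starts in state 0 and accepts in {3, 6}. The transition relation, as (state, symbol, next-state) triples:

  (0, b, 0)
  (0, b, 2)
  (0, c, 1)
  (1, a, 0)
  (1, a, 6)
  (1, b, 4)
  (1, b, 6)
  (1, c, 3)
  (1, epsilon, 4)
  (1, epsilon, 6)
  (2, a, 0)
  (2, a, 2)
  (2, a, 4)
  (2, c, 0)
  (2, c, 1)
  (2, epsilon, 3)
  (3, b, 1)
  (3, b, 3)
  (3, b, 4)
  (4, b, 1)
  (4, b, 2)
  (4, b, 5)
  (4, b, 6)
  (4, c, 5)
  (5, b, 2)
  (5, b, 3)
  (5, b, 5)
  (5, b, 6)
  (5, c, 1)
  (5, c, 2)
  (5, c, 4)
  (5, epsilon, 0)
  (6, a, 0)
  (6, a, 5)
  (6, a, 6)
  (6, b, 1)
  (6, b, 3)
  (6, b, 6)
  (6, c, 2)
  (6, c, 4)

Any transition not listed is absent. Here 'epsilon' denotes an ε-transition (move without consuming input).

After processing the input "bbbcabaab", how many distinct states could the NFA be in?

Start in {0}.
Read 'b': 0→{0, 2}; union {0, 2}; ε-closure = {0, 2, 3}.
Read 'b': 0→{0, 2}, 2→∅, 3→{1, 3, 4}; union {0, 1, 2, 3, 4}; ε-closure = {0, 1, 2, 3, 4, 6}.
Read 'b': 0→{0, 2}, 1→{4, 6}, 2→∅, 3→{1, 3, 4}, 4→{1, 2, 5, 6}, 6→{1, 3, 6}; now {0, 1, 2, 3, 4, 5, 6}.
Read 'c': 0→{1}, 1→{3}, 2→{0, 1}, 3→∅, 4→{5}, 5→{1, 2, 4}, 6→{2, 4}; union {0, 1, 2, 3, 4, 5}; ε-closure = {0, 1, 2, 3, 4, 5, 6}.
Read 'a': 0→∅, 1→{0, 6}, 2→{0, 2, 4}, 3→∅, 4→∅, 5→∅, 6→{0, 5, 6}; union {0, 2, 4, 5, 6}; ε-closure = {0, 2, 3, 4, 5, 6}.
Read 'b': 0→{0, 2}, 2→∅, 3→{1, 3, 4}, 4→{1, 2, 5, 6}, 5→{2, 3, 5, 6}, 6→{1, 3, 6}; now {0, 1, 2, 3, 4, 5, 6}.
Read 'a': 0→∅, 1→{0, 6}, 2→{0, 2, 4}, 3→∅, 4→∅, 5→∅, 6→{0, 5, 6}; union {0, 2, 4, 5, 6}; ε-closure = {0, 2, 3, 4, 5, 6}.
Read 'a': 0→∅, 2→{0, 2, 4}, 3→∅, 4→∅, 5→∅, 6→{0, 5, 6}; union {0, 2, 4, 5, 6}; ε-closure = {0, 2, 3, 4, 5, 6}.
Read 'b': 0→{0, 2}, 2→∅, 3→{1, 3, 4}, 4→{1, 2, 5, 6}, 5→{2, 3, 5, 6}, 6→{1, 3, 6}; now {0, 1, 2, 3, 4, 5, 6}.
That set has 7 states.

7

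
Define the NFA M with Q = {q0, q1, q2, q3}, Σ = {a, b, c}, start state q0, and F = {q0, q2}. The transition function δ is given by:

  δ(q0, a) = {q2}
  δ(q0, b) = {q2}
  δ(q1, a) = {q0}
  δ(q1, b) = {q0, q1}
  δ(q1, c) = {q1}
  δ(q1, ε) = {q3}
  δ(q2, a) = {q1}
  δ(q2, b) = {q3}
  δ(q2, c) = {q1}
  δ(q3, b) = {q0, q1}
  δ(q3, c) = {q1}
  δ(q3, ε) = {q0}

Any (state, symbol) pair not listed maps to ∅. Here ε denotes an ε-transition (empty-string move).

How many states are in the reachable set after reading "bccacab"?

Start in {q0}.
Read 'b': {q0} → {q2}.
Read 'c': {q2} → {q0, q1, q3}.
Read 'c': {q0, q1, q3} → {q0, q1, q3}.
Read 'a': {q0, q1, q3} → {q0, q2}.
Read 'c': {q0, q2} → {q0, q1, q3}.
Read 'a': {q0, q1, q3} → {q0, q2}.
Read 'b': {q0, q2} → {q0, q2, q3}.
That set has 3 states.

3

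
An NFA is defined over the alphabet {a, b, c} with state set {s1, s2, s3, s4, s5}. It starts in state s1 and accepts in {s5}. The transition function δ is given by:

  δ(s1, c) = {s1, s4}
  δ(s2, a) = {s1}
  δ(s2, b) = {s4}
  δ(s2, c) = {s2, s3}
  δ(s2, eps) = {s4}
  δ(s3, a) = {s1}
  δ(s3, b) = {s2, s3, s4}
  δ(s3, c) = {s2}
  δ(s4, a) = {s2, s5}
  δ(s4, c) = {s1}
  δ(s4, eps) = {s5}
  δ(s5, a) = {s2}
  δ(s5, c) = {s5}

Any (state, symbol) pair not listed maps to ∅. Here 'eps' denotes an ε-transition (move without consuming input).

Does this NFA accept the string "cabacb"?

Yes

Start in {s1}.
Read 'c': s1→{s1, s4}; union {s1, s4}; ε-closure = {s1, s4, s5}.
Read 'a': s1→∅, s4→{s2, s5}, s5→{s2}; union {s2, s5}; ε-closure = {s2, s4, s5}.
Read 'b': s2→{s4}, s4→∅, s5→∅; union {s4}; ε-closure = {s4, s5}.
Read 'a': s4→{s2, s5}, s5→{s2}; union {s2, s5}; ε-closure = {s2, s4, s5}.
Read 'c': s2→{s2, s3}, s4→{s1}, s5→{s5}; union {s1, s2, s3, s5}; ε-closure = {s1, s2, s3, s4, s5}.
Read 'b': s1→∅, s2→{s4}, s3→{s2, s3, s4}, s4→∅, s5→∅; union {s2, s3, s4}; ε-closure = {s2, s3, s4, s5}.
The final set {s2, s3, s4, s5} contains the accepting state s5.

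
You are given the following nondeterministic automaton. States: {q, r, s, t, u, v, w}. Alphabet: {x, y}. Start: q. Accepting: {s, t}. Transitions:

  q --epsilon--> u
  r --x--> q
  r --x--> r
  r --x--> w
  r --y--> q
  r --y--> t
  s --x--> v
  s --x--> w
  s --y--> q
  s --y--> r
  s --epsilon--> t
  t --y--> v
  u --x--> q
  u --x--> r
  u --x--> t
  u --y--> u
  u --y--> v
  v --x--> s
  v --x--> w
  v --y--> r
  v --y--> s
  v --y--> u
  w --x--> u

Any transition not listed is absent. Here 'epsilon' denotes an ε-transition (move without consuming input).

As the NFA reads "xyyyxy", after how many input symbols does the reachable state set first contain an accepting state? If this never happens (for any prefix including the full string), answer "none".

1

Start: ε-closure({q}) = {q, u}.
Read 'x': q→∅, u→{q, r, t}; union {q, r, t}; ε-closure = {q, r, t, u}.
None of the earlier sets intersect F, but {q, r, t, u} does.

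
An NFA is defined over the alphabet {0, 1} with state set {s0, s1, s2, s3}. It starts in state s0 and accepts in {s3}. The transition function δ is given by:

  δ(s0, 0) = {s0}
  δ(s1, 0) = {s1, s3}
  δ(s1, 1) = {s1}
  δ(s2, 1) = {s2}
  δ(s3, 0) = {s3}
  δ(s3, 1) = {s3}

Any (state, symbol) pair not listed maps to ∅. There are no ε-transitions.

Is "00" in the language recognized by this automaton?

No

Start in {s0}.
Read '0': s0→{s0}; now {s0}.
Read '0': s0→{s0}; now {s0}.
The final set {s0} contains no accepting state.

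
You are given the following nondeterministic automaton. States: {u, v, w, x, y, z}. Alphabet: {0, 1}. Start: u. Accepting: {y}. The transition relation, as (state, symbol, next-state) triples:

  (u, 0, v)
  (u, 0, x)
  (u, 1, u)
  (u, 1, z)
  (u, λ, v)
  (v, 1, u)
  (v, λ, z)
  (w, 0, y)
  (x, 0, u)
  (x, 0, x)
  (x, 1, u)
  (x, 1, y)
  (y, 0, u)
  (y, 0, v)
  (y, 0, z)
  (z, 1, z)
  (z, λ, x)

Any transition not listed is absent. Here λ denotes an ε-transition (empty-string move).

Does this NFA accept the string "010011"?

Start: ε-closure({u}) = {u, v, x, z}.
Read '0': u→{v, x}, v→∅, x→{u, x}, z→∅; union {u, v, x}; ε-closure = {u, v, x, z}.
Read '1': u→{u, z}, v→{u}, x→{u, y}, z→{z}; union {u, y, z}; ε-closure = {u, v, x, y, z}.
Read '0': u→{v, x}, v→∅, x→{u, x}, y→{u, v, z}, z→∅; now {u, v, x, z}.
Read '0': u→{v, x}, v→∅, x→{u, x}, z→∅; union {u, v, x}; ε-closure = {u, v, x, z}.
Read '1': u→{u, z}, v→{u}, x→{u, y}, z→{z}; union {u, y, z}; ε-closure = {u, v, x, y, z}.
Read '1': u→{u, z}, v→{u}, x→{u, y}, y→∅, z→{z}; union {u, y, z}; ε-closure = {u, v, x, y, z}.
The final set {u, v, x, y, z} contains the accepting state y.

Yes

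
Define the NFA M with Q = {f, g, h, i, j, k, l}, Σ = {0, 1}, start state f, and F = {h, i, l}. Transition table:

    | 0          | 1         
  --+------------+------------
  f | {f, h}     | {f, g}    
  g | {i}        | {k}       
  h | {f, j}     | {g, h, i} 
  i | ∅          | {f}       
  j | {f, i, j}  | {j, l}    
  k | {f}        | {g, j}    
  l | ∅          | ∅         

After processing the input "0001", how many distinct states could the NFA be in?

6

Start in {f}.
Read '0': f→{f, h}; now {f, h}.
Read '0': f→{f, h}, h→{f, j}; now {f, h, j}.
Read '0': f→{f, h}, h→{f, j}, j→{f, i, j}; now {f, h, i, j}.
Read '1': f→{f, g}, h→{g, h, i}, i→{f}, j→{j, l}; now {f, g, h, i, j, l}.
That set has 6 states.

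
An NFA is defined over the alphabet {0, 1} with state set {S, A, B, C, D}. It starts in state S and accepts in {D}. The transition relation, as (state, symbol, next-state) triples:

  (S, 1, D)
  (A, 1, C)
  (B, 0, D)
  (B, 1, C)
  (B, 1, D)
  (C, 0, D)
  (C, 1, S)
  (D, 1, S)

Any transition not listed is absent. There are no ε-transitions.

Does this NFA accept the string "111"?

Start in {S}.
Read '1': S→{D}; now {D}.
Read '1': D→{S}; now {S}.
Read '1': S→{D}; now {D}.
The final set {D} contains the accepting state D.

Yes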